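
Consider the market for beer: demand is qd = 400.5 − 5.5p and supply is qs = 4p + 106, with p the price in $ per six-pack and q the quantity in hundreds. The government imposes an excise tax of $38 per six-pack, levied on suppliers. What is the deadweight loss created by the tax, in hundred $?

Deadweight loss = $1672 hundred.

Before the tax: set 400.5 − 5.5p = 4p + 106 → p* = $31, q* = 230.
With the tax collected from suppliers, supply shifts: qs = 4(p − 38) + 106.
Solving gives q = 142 with buyers paying $47 and suppliers receiving $9 (the $38 wedge).
Quantity falls by |ΔQ| = |230 − 142| = 88.
DWL = ½ · t · |ΔQ| = ½ · 38 · 88 = $1672.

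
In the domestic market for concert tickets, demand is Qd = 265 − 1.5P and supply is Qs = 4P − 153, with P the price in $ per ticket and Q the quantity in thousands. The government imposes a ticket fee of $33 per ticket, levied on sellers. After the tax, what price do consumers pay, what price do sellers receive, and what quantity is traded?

Consumers pay $100; sellers receive $67; quantity = 115.

Before the tax: set 265 − 1.5P = 4P − 153 → P* = $76, Q* = 151.
With the tax collected from sellers, supply shifts: Qs = 4(P − 33) − 153.
Solving gives Q = 115 with consumers paying $100 and sellers receiving $67 (the $33 wedge).
The less price-elastic side of the market bears the larger share of a per-unit tax.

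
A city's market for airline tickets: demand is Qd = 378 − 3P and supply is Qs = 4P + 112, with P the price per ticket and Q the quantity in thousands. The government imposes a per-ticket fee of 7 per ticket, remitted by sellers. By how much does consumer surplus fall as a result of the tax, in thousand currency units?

Consumer surplus falls by 1032 thousand.

Before the tax: set 378 − 3P = 4P + 112 → P* = 38, Q* = 264.
With the tax collected from sellers, supply shifts: Qs = 4(P − 7) + 112.
New equilibrium: consumers pay 42, sellers receive 35, Q = 252. (Wedge: Pb − Ps = 7.)
ΔCS is the trapezoid between Q = 252 and Q = 264 of height 4: ½ · (264 + 252) · 4 = 1032.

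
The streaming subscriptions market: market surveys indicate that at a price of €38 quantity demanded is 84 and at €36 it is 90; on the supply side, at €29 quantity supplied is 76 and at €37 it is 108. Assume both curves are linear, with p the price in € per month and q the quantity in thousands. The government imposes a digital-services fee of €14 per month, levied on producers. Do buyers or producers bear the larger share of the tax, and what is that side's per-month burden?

Buyers bear the larger share: €8 per month.

Demand slope: (90 − 84)/(36 − 38) = -3, so qd = 198 − 3p.
Supply slope: (108 − 76)/(37 − 29) = 4, so qs = 4p − 40.
Before the tax: set 198 − 3p = 4p − 40 → p* = €34, q* = 96.
With the tax collected from producers, supply shifts: qs = 4(p − 14) − 40.
Solving gives q = 72 with buyers paying €42 and producers receiving €28 (the €14 wedge).
Per-month burden: buyers €8, producers €6.
Buyers take the larger share because demand is less price-elastic here (demand slope 3 vs supply slope 4).
The less price-elastic side of the market bears the larger share of a per-unit tax.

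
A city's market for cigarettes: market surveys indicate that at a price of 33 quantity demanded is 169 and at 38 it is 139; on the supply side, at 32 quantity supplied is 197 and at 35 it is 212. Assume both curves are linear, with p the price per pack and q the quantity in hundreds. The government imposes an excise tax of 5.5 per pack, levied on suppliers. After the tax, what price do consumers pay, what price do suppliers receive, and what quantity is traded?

Demand slope: (139 − 169)/(38 − 33) = -6, so qd = 367 − 6p.
Supply slope: (212 − 197)/(35 − 32) = 5, so qs = 5p + 37.
Before the tax: set 367 − 6p = 5p + 37 → p* = 30, q* = 187.
With the tax collected from suppliers, supply shifts: qs = 5(p − 5.5) + 37.
New equilibrium: consumers pay 32.5, suppliers receive 27, q = 172. (Wedge: pb − ps = 5.5.)
The less price-elastic side of the market bears the larger share of a per-unit tax.

Consumers pay 32.5; suppliers receive 27; quantity = 172.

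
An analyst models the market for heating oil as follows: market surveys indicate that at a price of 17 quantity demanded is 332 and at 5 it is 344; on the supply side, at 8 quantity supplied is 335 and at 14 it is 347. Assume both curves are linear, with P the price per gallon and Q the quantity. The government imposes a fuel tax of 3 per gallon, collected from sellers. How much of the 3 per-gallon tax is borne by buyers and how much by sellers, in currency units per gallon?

Demand slope: (344 − 332)/(5 − 17) = -1, so Qd = 349 − P.
Supply slope: (347 − 335)/(14 − 8) = 2, so Qs = 2P + 319.
Before the tax: set 349 − P = 2P + 319 → P* = 10, Q* = 339.
With the tax collected from sellers, supply shifts: Qs = 2(P − 3) + 319.
New equilibrium: buyers pay 12, sellers receive 9, Q = 337. (Wedge: Pb − Ps = 3.)
Burden on buyers: 2; on sellers: 1. (They sum to 3.)
The less price-elastic side of the market bears the larger share of a per-unit tax.

Buyers bear 2 per gallon; sellers bear 1 per gallon.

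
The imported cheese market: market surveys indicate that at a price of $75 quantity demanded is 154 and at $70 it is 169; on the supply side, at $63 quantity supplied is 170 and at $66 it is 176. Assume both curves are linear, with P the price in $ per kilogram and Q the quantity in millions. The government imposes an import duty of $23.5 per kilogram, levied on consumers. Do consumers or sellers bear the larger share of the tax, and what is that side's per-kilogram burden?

Sellers bear the larger share: $14.1 per kilogram.

Demand slope: (169 − 154)/(70 − 75) = -3, so Qd = 379 − 3P.
Supply slope: (176 − 170)/(66 − 63) = 2, so Qs = 2P + 44.
Before the tax: set 379 − 3P = 2P + 44 → P* = $67, Q* = 178.
With the tax collected from consumers, demand (in seller-price terms) shifts: Qd = 379 − 3(P + 23.5).
Solving gives Q = 149.8 with consumers paying $76.4 and sellers receiving $52.9 (the $23.5 wedge).
Per-kilogram burden: consumers $9.4, sellers $14.1.
Sellers take the larger share because supply is less price-elastic here (demand slope 3 vs supply slope 2).
The less price-elastic side of the market bears the larger share of a per-unit tax.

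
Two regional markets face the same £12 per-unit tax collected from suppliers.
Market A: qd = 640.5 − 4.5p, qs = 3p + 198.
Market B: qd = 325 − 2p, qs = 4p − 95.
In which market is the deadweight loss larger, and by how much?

Market A: pre-tax p* = £59, q* = 375; post-tax q = 353.4; deadweight loss = £129.6.
Market B: pre-tax p* = £70, q* = 185; post-tax q = 169; deadweight loss = £96.
Difference: £129.6 vs £96 → market A is larger by £33.6.

Market A, by £33.6.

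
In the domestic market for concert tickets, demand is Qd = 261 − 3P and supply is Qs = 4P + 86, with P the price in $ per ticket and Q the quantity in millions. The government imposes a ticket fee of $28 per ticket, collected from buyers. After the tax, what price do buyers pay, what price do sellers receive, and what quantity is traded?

Buyers pay $41; sellers receive $13; quantity = 138.

Without the tax, 261 − 3P = 4P + 86 gives 7P = 175, so P* = $25 and Q* = 186.
With the tax collected from buyers, demand (in seller-price terms) shifts: Qd = 261 − 3(P + 28).
New equilibrium: buyers pay $41, sellers receive $13, Q = 138. (Wedge: Pb − Ps = 28.)
The less price-elastic side of the market bears the larger share of a per-unit tax.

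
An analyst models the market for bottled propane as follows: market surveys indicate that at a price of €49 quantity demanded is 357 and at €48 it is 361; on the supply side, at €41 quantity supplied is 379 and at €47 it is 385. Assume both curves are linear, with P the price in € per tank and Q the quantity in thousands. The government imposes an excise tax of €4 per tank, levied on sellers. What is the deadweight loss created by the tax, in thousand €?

Demand slope: (361 − 357)/(48 − 49) = -4, so Qd = 553 − 4P.
Supply slope: (385 − 379)/(47 − 41) = 1, so Qs = P + 338.
Before the tax: set 553 − 4P = P + 338 → P* = €43, Q* = 381.
With the tax collected from sellers, supply shifts: Qs = (P − 4) + 338.
New equilibrium: buyers pay €43.8, sellers receive €39.8, Q = 377.8. (Wedge: Pb − Ps = 4.)
Quantity falls by |ΔQ| = |381 − 377.8| = 3.2.
DWL = ½ · t · |ΔQ| = ½ · 4 · 3.2 = €6.4.

Deadweight loss = €6.4 thousand.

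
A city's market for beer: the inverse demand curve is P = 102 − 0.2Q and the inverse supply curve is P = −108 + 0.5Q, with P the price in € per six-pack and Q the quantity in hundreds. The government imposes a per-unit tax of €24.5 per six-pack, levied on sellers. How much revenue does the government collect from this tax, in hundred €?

Tax revenue = €6492.5 hundred.

Inverting to Q(P) form: Qd = 510 − 5P; Qs = 2P + 216.
Before the tax: set 510 − 5P = 2P + 216 → P* = €42, Q* = 300.
With the tax collected from sellers, supply shifts: Qs = 2(P − 24.5) + 216.
Solving gives Q = 265 with buyers paying €49 and sellers receiving €24.5 (the €24.5 wedge).
Revenue = t · Q = 24.5 · 265 = €6492.5.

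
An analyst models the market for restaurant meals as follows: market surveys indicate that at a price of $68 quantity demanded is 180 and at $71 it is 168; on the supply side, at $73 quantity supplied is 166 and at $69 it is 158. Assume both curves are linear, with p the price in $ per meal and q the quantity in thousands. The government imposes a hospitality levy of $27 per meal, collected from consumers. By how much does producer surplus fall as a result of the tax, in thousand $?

Demand slope: (168 − 180)/(71 − 68) = -4, so qd = 452 − 4p.
Supply slope: (158 − 166)/(69 − 73) = 2, so qs = 2p + 20.
Before the tax: set 452 − 4p = 2p + 20 → p* = $72, q* = 164.
With the tax collected from consumers, demand (in seller-price terms) shifts: qd = 452 − 4(p + 27).
New equilibrium: consumers pay $81, producers receive $54, q = 128. (Wedge: pb − ps = 27.)
ΔPS is the trapezoid between Q = 128 and Q = 164 of height $18: ½ · (164 + 128) · 18 = $2628.

Producer surplus falls by $2628 thousand.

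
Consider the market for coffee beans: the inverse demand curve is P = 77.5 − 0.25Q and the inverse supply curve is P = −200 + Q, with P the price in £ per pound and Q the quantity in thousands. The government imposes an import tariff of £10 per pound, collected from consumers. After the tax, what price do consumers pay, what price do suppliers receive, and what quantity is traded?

Rewrite in direct form: Qd = 310 − 4P and Qs = P + 200.
Before the tax: set 310 − 4P = P + 200 → P* = £22, Q* = 222.
With the tax collected from consumers, demand (in seller-price terms) shifts: Qd = 310 − 4(P + 10).
Solving gives Q = 214 with consumers paying £24 and suppliers receiving £14 (the £10 wedge).
The less price-elastic side of the market bears the larger share of a per-unit tax.

Consumers pay £24; suppliers receive £14; quantity = 214.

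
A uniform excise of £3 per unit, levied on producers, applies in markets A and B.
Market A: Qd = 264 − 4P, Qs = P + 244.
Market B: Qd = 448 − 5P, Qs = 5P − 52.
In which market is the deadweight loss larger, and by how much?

Market A: pre-tax P* = £4, Q* = 248; post-tax Q = 245.6; deadweight loss = £3.6.
Market B: pre-tax P* = £50, Q* = 198; post-tax Q = 190.5; deadweight loss = £11.25.
Difference: £3.6 vs £11.25 → market B is larger by £7.65.

Market B, by £7.65.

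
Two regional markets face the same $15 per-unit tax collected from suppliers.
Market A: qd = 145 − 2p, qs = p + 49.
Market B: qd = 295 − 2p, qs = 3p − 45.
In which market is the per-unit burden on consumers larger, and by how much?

Market B, by $4.

Market A: pre-tax p* = $32, q* = 81; post-tax q = 71; per-unit burden on consumers = $5.
Market B: pre-tax p* = $68, q* = 159; post-tax q = 141; per-unit burden on consumers = $9.
Difference: $5 vs $9 → market B is larger by $4.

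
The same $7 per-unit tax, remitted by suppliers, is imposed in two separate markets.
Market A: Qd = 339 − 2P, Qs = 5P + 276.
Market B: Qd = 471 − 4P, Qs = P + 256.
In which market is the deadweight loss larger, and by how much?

Market A, by $15.4.

Market A: pre-tax P* = $9, Q* = 321; post-tax Q = 311; deadweight loss = $35.
Market B: pre-tax P* = $43, Q* = 299; post-tax Q = 293.4; deadweight loss = $19.6.
Difference: $35 vs $19.6 → market A is larger by $15.4.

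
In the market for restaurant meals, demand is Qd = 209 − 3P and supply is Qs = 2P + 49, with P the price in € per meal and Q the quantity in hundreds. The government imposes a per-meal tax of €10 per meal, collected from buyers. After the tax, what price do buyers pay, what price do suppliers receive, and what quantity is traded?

Buyers pay €36; suppliers receive €26; quantity = 101.

Without the tax, 209 − 3P = 2P + 49 gives 5P = 160, so P* = €32 and Q* = 113.
With the tax collected from buyers, demand (in seller-price terms) shifts: Qd = 209 − 3(P + 10).
New equilibrium: buyers pay €36, suppliers receive €26, Q = 101. (Wedge: Pb − Ps = 10.)
The less price-elastic side of the market bears the larger share of a per-unit tax.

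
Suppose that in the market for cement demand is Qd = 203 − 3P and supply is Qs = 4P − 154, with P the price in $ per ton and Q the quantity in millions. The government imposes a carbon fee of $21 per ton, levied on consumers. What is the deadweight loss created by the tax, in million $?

Deadweight loss = $378 million.

Before the tax: set 203 − 3P = 4P − 154 → P* = $51, Q* = 50.
With the tax collected from consumers, demand (in seller-price terms) shifts: Qd = 203 − 3(P + 21).
New equilibrium: consumers pay $63, sellers receive $42, Q = 14. (Wedge: Pb − Ps = 21.)
Quantity falls by |ΔQ| = |50 − 14| = 36.
DWL = ½ · t · |ΔQ| = ½ · 21 · 36 = $378.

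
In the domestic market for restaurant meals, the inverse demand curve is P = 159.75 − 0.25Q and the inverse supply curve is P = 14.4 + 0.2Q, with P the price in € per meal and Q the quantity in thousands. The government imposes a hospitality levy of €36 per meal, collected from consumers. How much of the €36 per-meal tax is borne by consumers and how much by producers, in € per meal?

Consumers bear €20 per meal; producers bear €16 per meal.

Rewrite in direct form: Qd = 639 − 4P and Qs = 5P − 72.
Before the tax: set 639 − 4P = 5P − 72 → P* = €79, Q* = 323.
With the tax collected from consumers, demand (in seller-price terms) shifts: Qd = 639 − 4(P + 36).
Solving gives Q = 243 with consumers paying €99 and producers receiving €63 (the €36 wedge).
Burden on consumers: €20; on producers: €16. (They sum to €36.)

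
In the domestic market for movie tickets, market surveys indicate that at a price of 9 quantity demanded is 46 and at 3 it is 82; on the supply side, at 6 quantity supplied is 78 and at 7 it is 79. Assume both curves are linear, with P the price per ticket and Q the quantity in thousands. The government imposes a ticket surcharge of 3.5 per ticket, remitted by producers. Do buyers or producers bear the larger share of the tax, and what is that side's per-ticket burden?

Producers bear the larger share: 3 per ticket.

Demand slope: (82 − 46)/(3 − 9) = -6, so Qd = 100 − 6P.
Supply slope: (79 − 78)/(7 − 6) = 1, so Qs = P + 72.
Before the tax: set 100 − 6P = P + 72 → P* = 4, Q* = 76.
With the tax collected from producers, supply shifts: Qs = (P − 3.5) + 72.
Solving gives Q = 73 with buyers paying 4.5 and producers receiving 1 (the 3.5 wedge).
Per-ticket burden: buyers 0.5, producers 3.
Producers take the larger share because supply is less price-elastic here (demand slope 6 vs supply slope 1).
The less price-elastic side of the market bears the larger share of a per-unit tax.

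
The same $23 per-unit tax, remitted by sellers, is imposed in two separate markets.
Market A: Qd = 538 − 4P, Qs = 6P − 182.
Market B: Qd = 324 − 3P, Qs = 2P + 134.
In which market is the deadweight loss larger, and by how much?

Market A, by $317.4.

Market A: pre-tax P* = $72, Q* = 250; post-tax Q = 194.8; deadweight loss = $634.8.
Market B: pre-tax P* = $38, Q* = 210; post-tax Q = 182.4; deadweight loss = $317.4.
Difference: $634.8 vs $317.4 → market A is larger by $317.4.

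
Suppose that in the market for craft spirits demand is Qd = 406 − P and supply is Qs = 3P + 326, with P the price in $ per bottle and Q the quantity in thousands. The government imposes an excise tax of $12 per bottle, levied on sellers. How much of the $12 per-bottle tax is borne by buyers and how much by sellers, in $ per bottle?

Buyers bear $9 per bottle; sellers bear $3 per bottle.

Before the tax: set 406 − P = 3P + 326 → P* = $20, Q* = 386.
With the tax collected from sellers, supply shifts: Qs = 3(P − 12) + 326.
New equilibrium: buyers pay $29, sellers receive $17, Q = 377. (Wedge: Pb − Ps = 12.)
Burden on buyers: $9; on sellers: $3. (They sum to $12.)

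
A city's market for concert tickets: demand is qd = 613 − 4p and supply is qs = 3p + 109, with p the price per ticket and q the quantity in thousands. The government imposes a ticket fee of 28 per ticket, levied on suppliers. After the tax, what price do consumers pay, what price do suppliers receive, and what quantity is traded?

Before the tax: set 613 − 4p = 3p + 109 → p* = 72, q* = 325.
With the tax collected from suppliers, supply shifts: qs = 3(p − 28) + 109.
Solving gives q = 277 with consumers paying 84 and suppliers receiving 56 (the 28 wedge).

Consumers pay 84; suppliers receive 56; quantity = 277.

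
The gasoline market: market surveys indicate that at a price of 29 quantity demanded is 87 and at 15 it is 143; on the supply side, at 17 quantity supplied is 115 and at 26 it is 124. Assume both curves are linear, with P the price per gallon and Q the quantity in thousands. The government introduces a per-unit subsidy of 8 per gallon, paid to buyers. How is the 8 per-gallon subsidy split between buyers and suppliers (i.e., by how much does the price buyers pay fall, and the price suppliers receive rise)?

Demand slope: (143 − 87)/(15 − 29) = -4, so Qd = 203 − 4P.
Supply slope: (124 − 115)/(26 − 17) = 1, so Qs = P + 98.
Before the subsidy: set 203 − 4P = P + 98 → P* = 21, Q* = 119.
With a per-unit subsidy paid to buyers, each effectively pays P − 8, so demand becomes Qd = 203 − 4(P − 8).
Solving gives Q = 125.4 with buyers paying 19.4 and suppliers receiving 27.4 (the 8 wedge).
Gain to buyers: 1.6; to suppliers: 6.4. (They sum to 8.)

Buyers gain 1.6 per gallon; suppliers gain 6.4 per gallon.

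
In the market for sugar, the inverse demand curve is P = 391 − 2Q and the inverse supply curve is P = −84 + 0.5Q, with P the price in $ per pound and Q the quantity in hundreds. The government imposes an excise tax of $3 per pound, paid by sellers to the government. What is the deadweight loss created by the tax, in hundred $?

Inverting to Q(P) form: Qd = 195.5 − 0.5P; Qs = 2P + 168.
Before the tax: set 195.5 − 0.5P = 2P + 168 → P* = $11, Q* = 190.
With the tax collected from sellers, supply shifts: Qs = 2(P − 3) + 168.
New equilibrium: buyers pay $13.4, sellers receive $10.4, Q = 188.8. (Wedge: Pb − Ps = 3.)
Quantity falls by |ΔQ| = |190 − 188.8| = 1.2.
DWL = ½ · t · |ΔQ| = ½ · 3 · 1.2 = $1.8.

Deadweight loss = $1.8 hundred.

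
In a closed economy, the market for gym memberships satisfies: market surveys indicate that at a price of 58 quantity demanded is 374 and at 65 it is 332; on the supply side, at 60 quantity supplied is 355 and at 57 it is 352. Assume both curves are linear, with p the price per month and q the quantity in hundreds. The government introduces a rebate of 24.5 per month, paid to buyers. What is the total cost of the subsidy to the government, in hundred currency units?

Government outlay = 9236.5 hundred.

Demand slope: (332 − 374)/(65 − 58) = -6, so qd = 722 − 6p.
Supply slope: (352 − 355)/(57 − 60) = 1, so qs = p + 295.
Before the subsidy: set 722 − 6p = p + 295 → p* = 61, q* = 356.
With a per-unit subsidy paid to buyers, each effectively pays p − 24.5, so demand becomes qd = 722 − 6(p − 24.5).
Solving gives q = 377 with buyers paying 57.5 and suppliers receiving 82 (the 24.5 wedge).
Outlay = t · Q = 24.5 · 377 = 9236.5.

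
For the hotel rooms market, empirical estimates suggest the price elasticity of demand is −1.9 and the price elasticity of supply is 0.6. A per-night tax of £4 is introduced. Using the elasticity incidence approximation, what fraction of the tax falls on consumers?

Incidence ratio: consumers' share ≈ εs / (εs + |εd|) = 0.6 / (0.6 + 1.9) = 0.24.
Supply is the less elastic side, so consumers bear the smaller share.

Consumers' share ≈ 0.24.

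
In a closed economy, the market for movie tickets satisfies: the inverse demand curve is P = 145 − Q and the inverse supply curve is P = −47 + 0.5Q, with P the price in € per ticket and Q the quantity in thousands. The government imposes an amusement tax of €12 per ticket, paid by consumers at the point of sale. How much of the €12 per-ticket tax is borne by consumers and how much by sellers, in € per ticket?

Rewrite in direct form: Qd = 145 − P and Qs = 2P + 94.
Before the tax: set 145 − P = 2P + 94 → P* = €17, Q* = 128.
With the tax collected from consumers, demand (in seller-price terms) shifts: Qd = 145 − (P + 12).
Solving gives Q = 120 with consumers paying €25 and sellers receiving €13 (the €12 wedge).
Burden on consumers: €8; on sellers: €4. (They sum to €12.)
The less price-elastic side of the market bears the larger share of a per-unit tax.

Consumers bear €8 per ticket; sellers bear €4 per ticket.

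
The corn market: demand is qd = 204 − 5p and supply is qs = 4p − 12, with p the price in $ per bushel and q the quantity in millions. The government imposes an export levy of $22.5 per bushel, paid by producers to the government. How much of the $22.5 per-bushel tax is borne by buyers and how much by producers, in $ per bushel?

Buyers bear $10 per bushel; producers bear $12.5 per bushel.

Without the tax, 204 − 5p = 4p − 12 gives 9p = 216, so p* = $24 and q* = 84.
With the tax collected from producers, supply shifts: qs = 4(p − 22.5) − 12.
New equilibrium: buyers pay $34, producers receive $11.5, q = 34. (Wedge: pb − ps = 22.5.)
Burden on buyers: $10; on producers: $12.5. (They sum to $22.5.)
The less price-elastic side of the market bears the larger share of a per-unit tax.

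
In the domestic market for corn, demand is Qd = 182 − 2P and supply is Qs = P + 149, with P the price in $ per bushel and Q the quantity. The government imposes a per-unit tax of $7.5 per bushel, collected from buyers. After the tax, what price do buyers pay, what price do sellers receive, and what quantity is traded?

Buyers pay $13.5; sellers receive $6; quantity = 155.

Before the tax: set 182 − 2P = P + 149 → P* = $11, Q* = 160.
With the tax collected from buyers, demand (in seller-price terms) shifts: Qd = 182 − 2(P + 7.5).
New equilibrium: buyers pay $13.5, sellers receive $6, Q = 155. (Wedge: Pb − Ps = 7.5.)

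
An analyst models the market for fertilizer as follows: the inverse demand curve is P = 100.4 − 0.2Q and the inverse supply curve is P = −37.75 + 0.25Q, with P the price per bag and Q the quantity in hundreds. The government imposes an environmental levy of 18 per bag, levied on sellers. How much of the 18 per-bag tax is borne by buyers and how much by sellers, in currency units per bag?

Buyers bear 8 per bag; sellers bear 10 per bag.

Inverting to Q(P) form: Qd = 502 − 5P; Qs = 4P + 151.
Without the tax, 502 − 5P = 4P + 151 gives 9P = 351, so P* = 39 and Q* = 307.
With the tax collected from sellers, supply shifts: Qs = 4(P − 18) + 151.
Solving gives Q = 267 with buyers paying 47 and sellers receiving 29 (the 18 wedge).
Burden on buyers: 8; on sellers: 10. (They sum to 18.)
The less price-elastic side of the market bears the larger share of a per-unit tax.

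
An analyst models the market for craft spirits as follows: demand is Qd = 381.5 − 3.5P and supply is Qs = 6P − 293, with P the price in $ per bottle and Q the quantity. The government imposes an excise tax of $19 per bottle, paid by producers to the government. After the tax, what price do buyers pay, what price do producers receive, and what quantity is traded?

Buyers pay $83; producers receive $64; quantity = 91.

Before the tax: set 381.5 − 3.5P = 6P − 293 → P* = $71, Q* = 133.
With the tax collected from producers, supply shifts: Qs = 6(P − 19) − 293.
Solving gives Q = 91 with buyers paying $83 and producers receiving $64 (the $19 wedge).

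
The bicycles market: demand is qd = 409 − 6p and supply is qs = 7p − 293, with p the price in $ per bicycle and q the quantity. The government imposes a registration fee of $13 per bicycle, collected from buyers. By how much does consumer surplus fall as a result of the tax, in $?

Without the tax, 409 − 6p = 7p − 293 gives 13p = 702, so p* = $54 and q* = 85.
With the tax collected from buyers, demand (in seller-price terms) shifts: qd = 409 − 6(p + 13).
New equilibrium: buyers pay $61, sellers receive $48, q = 43. (Wedge: pb − ps = 13.)
ΔCS is the trapezoid between Q = 43 and Q = 85 of height $7: ½ · (85 + 43) · 7 = $448.

Consumer surplus falls by $448.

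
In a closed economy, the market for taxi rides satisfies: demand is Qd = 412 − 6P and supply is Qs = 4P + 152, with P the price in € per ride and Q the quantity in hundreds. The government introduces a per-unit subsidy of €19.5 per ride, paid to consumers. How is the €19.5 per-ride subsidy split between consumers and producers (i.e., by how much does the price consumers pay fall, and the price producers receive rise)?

Consumers gain €7.8 per ride; producers gain €11.7 per ride.

Before the subsidy: set 412 − 6P = 4P + 152 → P* = €26, Q* = 256.
With a per-unit subsidy paid to consumers, each effectively pays P − 19.5, so demand becomes Qd = 412 − 6(P − 19.5).
New equilibrium: consumers pay €18.2, producers receive €37.7, Q = 302.8. (Wedge: Pb − Ps = −19.5.)
Gain to consumers: €7.8; to producers: €11.7. (They sum to €19.5.)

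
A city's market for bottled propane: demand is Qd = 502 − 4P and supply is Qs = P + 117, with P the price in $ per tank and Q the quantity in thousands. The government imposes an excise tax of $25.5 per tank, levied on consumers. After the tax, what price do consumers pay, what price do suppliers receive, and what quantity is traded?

Consumers pay $82.1; suppliers receive $56.6; quantity = 173.6.

Without the tax, 502 − 4P = P + 117 gives 5P = 385, so P* = $77 and Q* = 194.
With the tax collected from consumers, demand (in seller-price terms) shifts: Qd = 502 − 4(P + 25.5).
New equilibrium: consumers pay $82.1, suppliers receive $56.6, Q = 173.6. (Wedge: Pb − Ps = 25.5.)
The less price-elastic side of the market bears the larger share of a per-unit tax.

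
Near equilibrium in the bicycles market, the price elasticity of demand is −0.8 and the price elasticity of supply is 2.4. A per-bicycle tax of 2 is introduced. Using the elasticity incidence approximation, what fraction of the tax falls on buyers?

Buyers' share ≈ 0.75.

Incidence ratio: buyers' share ≈ εs / (εs + |εd|) = 2.4 / (2.4 + 0.8) = 0.75.
Supply is the more elastic side, so buyers bear the larger share.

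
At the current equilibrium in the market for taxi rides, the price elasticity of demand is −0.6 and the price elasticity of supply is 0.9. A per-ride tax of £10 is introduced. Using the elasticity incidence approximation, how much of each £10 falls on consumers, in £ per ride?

Consumers bear ≈ £6 per ride.

Incidence ratio: consumers' share ≈ εs / (εs + |εd|) = 0.9 / (0.9 + 0.6) = 0.6.
So consumers bear ≈ 0.6 × £10 = £6; sellers bear £4.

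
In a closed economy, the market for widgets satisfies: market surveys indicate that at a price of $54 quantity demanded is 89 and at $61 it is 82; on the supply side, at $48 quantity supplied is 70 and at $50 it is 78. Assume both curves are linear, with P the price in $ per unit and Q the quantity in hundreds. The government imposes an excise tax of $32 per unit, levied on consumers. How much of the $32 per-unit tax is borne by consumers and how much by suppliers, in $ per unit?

Demand slope: (82 − 89)/(61 − 54) = -1, so Qd = 143 − P.
Supply slope: (78 − 70)/(50 − 48) = 4, so Qs = 4P − 122.
Before the tax: set 143 − P = 4P − 122 → P* = $53, Q* = 90.
With the tax collected from consumers, demand (in seller-price terms) shifts: Qd = 143 − (P + 32).
Solving gives Q = 64.4 with consumers paying $78.6 and suppliers receiving $46.6 (the $32 wedge).
Burden on consumers: $25.6; on suppliers: $6.4. (They sum to $32.)
The less price-elastic side of the market bears the larger share of a per-unit tax.

Consumers bear $25.6 per unit; suppliers bear $6.4 per unit.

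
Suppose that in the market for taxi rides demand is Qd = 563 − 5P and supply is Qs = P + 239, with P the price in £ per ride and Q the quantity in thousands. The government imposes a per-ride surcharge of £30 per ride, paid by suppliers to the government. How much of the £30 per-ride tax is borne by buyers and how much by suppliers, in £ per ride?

Buyers bear £5 per ride; suppliers bear £25 per ride.

Before the tax: set 563 − 5P = P + 239 → P* = £54, Q* = 293.
With the tax collected from suppliers, supply shifts: Qs = (P − 30) + 239.
Solving gives Q = 268 with buyers paying £59 and suppliers receiving £29 (the £30 wedge).
Burden on buyers: £5; on suppliers: £25. (They sum to £30.)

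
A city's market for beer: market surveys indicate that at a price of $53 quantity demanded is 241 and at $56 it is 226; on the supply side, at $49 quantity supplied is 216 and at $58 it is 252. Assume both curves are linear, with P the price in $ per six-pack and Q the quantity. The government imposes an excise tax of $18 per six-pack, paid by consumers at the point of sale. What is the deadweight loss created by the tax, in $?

Demand slope: (226 − 241)/(56 − 53) = -5, so Qd = 506 − 5P.
Supply slope: (252 − 216)/(58 − 49) = 4, so Qs = 4P + 20.
Before the tax: set 506 − 5P = 4P + 20 → P* = $54, Q* = 236.
With the tax collected from consumers, demand (in seller-price terms) shifts: Qd = 506 − 5(P + 18).
New equilibrium: consumers pay $62, producers receive $44, Q = 196. (Wedge: Pb − Ps = 18.)
Quantity falls by |ΔQ| = |236 − 196| = 40.
DWL = ½ · t · |ΔQ| = ½ · 18 · 40 = $360.

Deadweight loss = $360.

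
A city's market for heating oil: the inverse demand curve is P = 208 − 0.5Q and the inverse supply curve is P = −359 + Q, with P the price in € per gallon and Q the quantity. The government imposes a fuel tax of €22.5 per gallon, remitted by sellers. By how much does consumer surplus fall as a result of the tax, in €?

Consumer surplus falls by €2778.75.

Inverting to Q(P) form: Qd = 416 − 2P; Qs = P + 359.
Before the tax: set 416 − 2P = P + 359 → P* = €19, Q* = 378.
With the tax collected from sellers, supply shifts: Qs = (P − 22.5) + 359.
Solving gives Q = 363 with buyers paying €26.5 and sellers receiving €4 (the €22.5 wedge).
ΔCS is the trapezoid between Q = 363 and Q = 378 of height €7.5: ½ · (378 + 363) · 7.5 = €2778.75.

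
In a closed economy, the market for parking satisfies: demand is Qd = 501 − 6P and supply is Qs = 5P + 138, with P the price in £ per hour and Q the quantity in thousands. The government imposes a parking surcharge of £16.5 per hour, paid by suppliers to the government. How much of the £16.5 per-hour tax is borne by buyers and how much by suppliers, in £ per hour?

Without the tax, 501 − 6P = 5P + 138 gives 11P = 363, so P* = £33 and Q* = 303.
With the tax collected from suppliers, supply shifts: Qs = 5(P − 16.5) + 138.
New equilibrium: buyers pay £40.5, suppliers receive £24, Q = 258. (Wedge: Pb − Ps = 16.5.)
Burden on buyers: £7.5; on suppliers: £9. (They sum to £16.5.)
The less price-elastic side of the market bears the larger share of a per-unit tax.

Buyers bear £7.5 per hour; suppliers bear £9 per hour.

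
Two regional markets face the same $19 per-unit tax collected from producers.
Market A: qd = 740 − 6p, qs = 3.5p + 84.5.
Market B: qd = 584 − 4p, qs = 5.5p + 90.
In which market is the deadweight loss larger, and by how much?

Market A: pre-tax p* = $69, q* = 326; post-tax q = 284; deadweight loss = $399.
Market B: pre-tax p* = $52, q* = 376; post-tax q = 332; deadweight loss = $418.
Difference: $399 vs $418 → market B is larger by $19.

Market B, by $19.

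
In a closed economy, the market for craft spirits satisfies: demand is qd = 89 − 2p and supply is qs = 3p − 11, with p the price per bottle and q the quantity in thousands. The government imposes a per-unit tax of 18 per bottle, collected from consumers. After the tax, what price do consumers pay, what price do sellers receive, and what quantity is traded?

Before the tax: set 89 − 2p = 3p − 11 → p* = 20, q* = 49.
With the tax collected from consumers, demand (in seller-price terms) shifts: qd = 89 − 2(p + 18).
Solving gives q = 27.4 with consumers paying 30.8 and sellers receiving 12.8 (the 18 wedge).

Consumers pay 30.8; sellers receive 12.8; quantity = 27.4.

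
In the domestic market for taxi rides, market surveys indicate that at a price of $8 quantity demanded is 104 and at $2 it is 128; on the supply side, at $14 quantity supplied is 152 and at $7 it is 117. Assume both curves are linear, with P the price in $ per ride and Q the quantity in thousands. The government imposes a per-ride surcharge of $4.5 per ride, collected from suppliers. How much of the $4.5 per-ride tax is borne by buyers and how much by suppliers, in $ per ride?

Buyers bear $2.5 per ride; suppliers bear $2 per ride.

Demand slope: (128 − 104)/(2 − 8) = -4, so Qd = 136 − 4P.
Supply slope: (117 − 152)/(7 − 14) = 5, so Qs = 5P + 82.
Before the tax: set 136 − 4P = 5P + 82 → P* = $6, Q* = 112.
With the tax collected from suppliers, supply shifts: Qs = 5(P − 4.5) + 82.
New equilibrium: buyers pay $8.5, suppliers receive $4, Q = 102. (Wedge: Pb − Ps = 4.5.)
Burden on buyers: $2.5; on suppliers: $2. (They sum to $4.5.)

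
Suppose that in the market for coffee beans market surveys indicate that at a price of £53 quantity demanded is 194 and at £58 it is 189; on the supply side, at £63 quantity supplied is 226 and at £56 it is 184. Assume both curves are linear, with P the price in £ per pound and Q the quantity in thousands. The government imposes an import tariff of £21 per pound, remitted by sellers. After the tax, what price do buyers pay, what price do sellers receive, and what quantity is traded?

Buyers pay £75; sellers receive £54; quantity = 172.

Demand slope: (189 − 194)/(58 − 53) = -1, so Qd = 247 − P.
Supply slope: (184 − 226)/(56 − 63) = 6, so Qs = 6P − 152.
Before the tax: set 247 − P = 6P − 152 → P* = £57, Q* = 190.
With the tax collected from sellers, supply shifts: Qs = 6(P − 21) − 152.
New equilibrium: buyers pay £75, sellers receive £54, Q = 172. (Wedge: Pb − Ps = 21.)
The less price-elastic side of the market bears the larger share of a per-unit tax.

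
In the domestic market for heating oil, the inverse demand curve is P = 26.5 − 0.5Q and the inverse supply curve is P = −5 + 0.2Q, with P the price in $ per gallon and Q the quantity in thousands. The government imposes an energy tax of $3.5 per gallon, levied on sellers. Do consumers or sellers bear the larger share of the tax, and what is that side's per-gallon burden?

Consumers bear the larger share: $2.5 per gallon.

Inverting to Q(P) form: Qd = 53 − 2P; Qs = 5P + 25.
Before the tax: set 53 − 2P = 5P + 25 → P* = $4, Q* = 45.
With the tax collected from sellers, supply shifts: Qs = 5(P − 3.5) + 25.
Solving gives Q = 40 with consumers paying $6.5 and sellers receiving $3 (the $3.5 wedge).
Per-gallon burden: consumers $2.5, sellers $1.
Consumers take the larger share because demand is less price-elastic here (demand slope 2 vs supply slope 5).
The less price-elastic side of the market bears the larger share of a per-unit tax.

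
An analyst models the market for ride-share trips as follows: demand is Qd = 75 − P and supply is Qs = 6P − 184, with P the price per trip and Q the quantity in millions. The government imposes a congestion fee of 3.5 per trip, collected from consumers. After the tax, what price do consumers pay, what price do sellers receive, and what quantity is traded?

Consumers pay 40; sellers receive 36.5; quantity = 35.

Without the tax, 75 − P = 6P − 184 gives 7P = 259, so P* = 37 and Q* = 38.
With the tax collected from consumers, demand (in seller-price terms) shifts: Qd = 75 − (P + 3.5).
New equilibrium: consumers pay 40, sellers receive 36.5, Q = 35. (Wedge: Pb − Ps = 3.5.)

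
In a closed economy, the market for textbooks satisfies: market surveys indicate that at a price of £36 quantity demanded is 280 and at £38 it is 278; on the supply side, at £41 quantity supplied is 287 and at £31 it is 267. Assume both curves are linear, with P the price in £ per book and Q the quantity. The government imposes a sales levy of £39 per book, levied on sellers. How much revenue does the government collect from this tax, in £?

Tax revenue = £9867.

Demand slope: (278 − 280)/(38 − 36) = -1, so Qd = 316 − P.
Supply slope: (267 − 287)/(31 − 41) = 2, so Qs = 2P + 205.
Without the tax, 316 − P = 2P + 205 gives 3P = 111, so P* = £37 and Q* = 279.
With the tax collected from sellers, supply shifts: Qs = 2(P − 39) + 205.
Solving gives Q = 253 with buyers paying £63 and sellers receiving £24 (the £39 wedge).
Revenue = t · Q = 39 · 253 = £9867.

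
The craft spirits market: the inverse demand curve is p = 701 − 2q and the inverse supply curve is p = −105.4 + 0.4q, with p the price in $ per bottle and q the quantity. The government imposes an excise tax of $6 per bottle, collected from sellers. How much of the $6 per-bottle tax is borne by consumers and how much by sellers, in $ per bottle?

Inverting to q(p) form: qd = 350.5 − 0.5p; qs = 2.5p + 263.5.
Before the tax: set 350.5 − 0.5p = 2.5p + 263.5 → p* = $29, q* = 336.
With the tax collected from sellers, supply shifts: qs = 2.5(p − 6) + 263.5.
Solving gives q = 333.5 with consumers paying $34 and sellers receiving $28 (the $6 wedge).
Burden on consumers: $5; on sellers: $1. (They sum to $6.)
The less price-elastic side of the market bears the larger share of a per-unit tax.

Consumers bear $5 per bottle; sellers bear $1 per bottle.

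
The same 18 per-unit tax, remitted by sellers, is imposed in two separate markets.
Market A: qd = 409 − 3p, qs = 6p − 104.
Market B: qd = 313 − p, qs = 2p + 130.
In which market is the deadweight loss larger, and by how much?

Market A: pre-tax p* = 57, q* = 238; post-tax q = 202; deadweight loss = 324.
Market B: pre-tax p* = 61, q* = 252; post-tax q = 240; deadweight loss = 108.
Difference: 324 vs 108 → market A is larger by 216.

Market A, by 216.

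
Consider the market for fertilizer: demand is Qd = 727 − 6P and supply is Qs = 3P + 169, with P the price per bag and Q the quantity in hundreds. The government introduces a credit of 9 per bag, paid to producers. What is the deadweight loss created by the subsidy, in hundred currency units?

Deadweight loss = 81 hundred.

Without the subsidy, 727 − 6P = 3P + 169 gives 9P = 558, so P* = 62 and Q* = 355.
With a per-unit subsidy paid to producers, each receives P + 9 per unit sold, so supply becomes Qs = 3(P + 9) + 169.
Solving gives Q = 373 with buyers paying 59 and producers receiving 68 (the 9 wedge).
Quantity rises by |ΔQ| = |355 − 373| = 18.
DWL = ½ · t · |ΔQ| = ½ · 9 · 18 = 81.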